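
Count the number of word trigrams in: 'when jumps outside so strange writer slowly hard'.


Word trigrams from [8] words:
  Trigram 1: (when jumps outside)
  Trigram 2: (jumps outside so)
  Trigram 3: (outside so strange)
  Trigram 4: (so strange writer)
  Trigram 5: (strange writer slowly)
  Trigram 6: (writer slowly hard)
Total word trigrams: 8 - 2 = 6

6


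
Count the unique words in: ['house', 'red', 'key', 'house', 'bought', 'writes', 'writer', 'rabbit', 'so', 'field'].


Listing all tokens and tracking unique types:
  Token 1: 'house' -> NEW (unique so far: 1)
  Token 2: 'red' -> NEW (unique so far: 2)
  Token 3: 'key' -> NEW (unique so far: 3)
  Token 4: 'house' -> duplicate (unique so far: 3)
  Token 5: 'bought' -> NEW (unique so far: 4)
  Token 6: 'writes' -> NEW (unique so far: 5)
  Token 7: 'writer' -> NEW (unique so far: 6)
  Token 8: 'rabbit' -> NEW (unique so far: 7)
  Token 9: 'so' -> NEW (unique so far: 8)
  Token 10: 'field' -> NEW (unique so far: 9)
Unique types: ('bought', 'field', 'house', 'key', 'rabbit', 'red', 'so', 'writer', 'writes')
Vocabulary size: 9

9


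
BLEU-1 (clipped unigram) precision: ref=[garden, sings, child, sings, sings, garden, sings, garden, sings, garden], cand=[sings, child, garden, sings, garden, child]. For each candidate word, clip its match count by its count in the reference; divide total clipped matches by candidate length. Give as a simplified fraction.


Reference word counts: {'child': 1, 'garden': 4, 'sings': 5}
Checking each candidate word (with clipping):
  'sings' -> in reference (ref count 5, used 1/5) -> match (matches: 1)
  'child' -> in reference (ref count 1, used 1/1) -> match (matches: 2)
  'garden' -> in reference (ref count 4, used 1/4) -> match (matches: 3)
  'sings' -> in reference (ref count 5, used 2/5) -> match (matches: 4)
  'garden' -> in reference (ref count 4, used 2/4) -> match (matches: 5)
  'child' -> ref count 1 already used up (1/1) -> clipped, no match (matches: 5)
Clipped matches: 5, Candidate length: 6
Precision = 5/6

5/6


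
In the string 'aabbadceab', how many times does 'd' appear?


Scanning 'aabbadceab' for 'd':
  Position 5: 'd' -> MATCH (count: 1)
Total occurrences of 'd': 1

1


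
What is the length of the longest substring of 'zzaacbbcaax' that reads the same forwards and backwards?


Scanning 'zzaacbbcaax' for palindromic substrings.
Substring at positions 2-9: 'aacbbcaa'.
Check: reverse('aacbbcaa') = 'aacbbcaa' -> palindrome confirmed.
Neighbouring characters ('z' / 'x') break symmetry, so it cannot extend further.
No longer palindromic substring exists; longest length = 8

8


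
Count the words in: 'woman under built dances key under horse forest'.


Counting words by splitting on spaces:
  Word 1: 'woman'
  Word 2: 'under'
  Word 3: 'built'
  Word 4: 'dances'
  Word 5: 'key'
  Word 6: 'under'
  Word 7: 'horse'
  Word 8: 'forest'
Total words: 8

8


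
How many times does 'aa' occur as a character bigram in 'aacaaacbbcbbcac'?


Scanning 'aacaaacbbcbbcac' for bigram 'aa':
  Position 0: 'aa' -> MATCH
  Position 1: 'ac' -> no
  Position 2: 'ca' -> no
  Position 3: 'aa' -> MATCH
  Position 4: 'aa' -> MATCH
  Position 5: 'ac' -> no
  Position 6: 'cb' -> no
  Position 7: 'bb' -> no
  Position 8: 'bc' -> no
  Position 9: 'cb' -> no
  Position 10: 'bb' -> no
  Position 11: 'bc' -> no
  Position 12: 'ca' -> no
  Position 13: 'ac' -> no
Total matches: 3

3


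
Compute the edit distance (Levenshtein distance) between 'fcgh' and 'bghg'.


Building DP table for s1='fcgh' (len 4) and s2='bghg' (len 4):
       b  g  h  g
    0  1  2  3  4
  f 1  1  2  3  4
  c 2  2  2  3  4
  g 3  3  2  3  3
  h 4  4  3  2  3
Edit distance = dp[4][4] = 3

3


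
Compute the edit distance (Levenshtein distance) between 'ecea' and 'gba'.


Building DP table for s1='ecea' (len 4) and s2='gba' (len 3):
       g  b  a
    0  1  2  3
  e 1  1  2  3
  c 2  2  2  3
  e 3  3  3  3
  a 4  4  4  3
Edit distance = dp[4][3] = 3

3


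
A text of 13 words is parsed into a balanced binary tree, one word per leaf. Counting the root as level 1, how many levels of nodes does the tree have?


In a balanced binary tree with n leaves the deepest leaf is ceil(log2(n)) edges below the root,
so counting node levels inclusive of root and leaves gives ceil(log2(n)) + 1 levels.
log2(13) = 3.7004
ceil(3.7004) = 4
levels = 4 + 1 = 5

5


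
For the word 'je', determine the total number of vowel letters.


Scanning each character of 'je':
  Position 1: 'j' -> consonant (running count: 0)
  Position 2: 'e' -> vowel (running count: 1)
Total vowels: 1

1


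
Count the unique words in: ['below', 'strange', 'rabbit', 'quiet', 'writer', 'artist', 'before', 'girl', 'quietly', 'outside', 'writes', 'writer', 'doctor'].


Listing all tokens and tracking unique types:
  Token 1: 'below' -> NEW (unique so far: 1)
  Token 2: 'strange' -> NEW (unique so far: 2)
  Token 3: 'rabbit' -> NEW (unique so far: 3)
  Token 4: 'quiet' -> NEW (unique so far: 4)
  Token 5: 'writer' -> NEW (unique so far: 5)
  Token 6: 'artist' -> NEW (unique so far: 6)
  Token 7: 'before' -> NEW (unique so far: 7)
  Token 8: 'girl' -> NEW (unique so far: 8)
  Token 9: 'quietly' -> NEW (unique so far: 9)
  Token 10: 'outside' -> NEW (unique so far: 10)
  Token 11: 'writes' -> NEW (unique so far: 11)
  Token 12: 'writer' -> duplicate (unique so far: 11)
  Token 13: 'doctor' -> NEW (unique so far: 12)
Unique types: ('artist', 'before', 'below', 'doctor', 'girl', 'outside', 'quiet', 'quietly', 'rabbit', 'strange', 'writer', 'writes')
Vocabulary size: 12

12


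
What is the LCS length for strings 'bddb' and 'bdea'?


DP table for LCS of 'bddb' and 'bdea':
       b  d  e  a
    0  0  0  0  0
  b 0  1  1  1  1
  d 0  1  2  2  2
  d 0  1  2  2  2
  b 0  1  2  2  2
LCS: 'bd'
LCS length = 2

2


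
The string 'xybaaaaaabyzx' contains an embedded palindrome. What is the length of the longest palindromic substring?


Scanning 'xybaaaaaabyzx' for palindromic substrings.
Substring at positions 1-10: 'ybaaaaaaby'.
Check: reverse('ybaaaaaaby') = 'ybaaaaaaby' -> palindrome confirmed.
Neighbouring characters ('x' / 'z') break symmetry, so it cannot extend further.
No longer palindromic substring exists; longest length = 10

10


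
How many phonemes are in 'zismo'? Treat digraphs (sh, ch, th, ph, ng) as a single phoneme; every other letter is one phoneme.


Parsing 'zismo' greedily, digraphs first:
  'z' -> consonant phoneme (phonemes so far: 1)
  'i' -> vowel phoneme (phonemes so far: 2)
  's' -> consonant phoneme (phonemes so far: 3)
  'm' -> consonant phoneme (phonemes so far: 4)
  'o' -> vowel phoneme (phonemes so far: 5)
Total phonemes: 5

5


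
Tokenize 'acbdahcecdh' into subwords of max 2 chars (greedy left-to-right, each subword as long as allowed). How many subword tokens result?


'acbdahcecdh' has 11 characters.
Chunking with max size 2:
  Chunk 1: 'ac' (positions 0-1)
  Chunk 2: 'bd' (positions 2-3)
  Chunk 3: 'ah' (positions 4-5)
  Chunk 4: 'ce' (positions 6-7)
  Chunk 5: 'cd' (positions 8-9)
  Chunk 6: 'h' (positions 10-10)
Total chunks: ceil(11 / 2) = 6

6


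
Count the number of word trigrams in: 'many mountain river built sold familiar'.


Word trigrams from [6] words:
  Trigram 1: (many mountain river)
  Trigram 2: (mountain river built)
  Trigram 3: (river built sold)
  Trigram 4: (built sold familiar)
Total word trigrams: 6 - 2 = 4

4


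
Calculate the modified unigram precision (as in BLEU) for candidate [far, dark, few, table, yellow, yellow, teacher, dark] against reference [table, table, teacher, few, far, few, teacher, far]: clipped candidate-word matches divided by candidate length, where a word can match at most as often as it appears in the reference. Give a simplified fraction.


Reference word counts: {'far': 2, 'few': 2, 'table': 2, 'teacher': 2}
Checking each candidate word (with clipping):
  'far' -> in reference (ref count 2, used 1/2) -> match (matches: 1)
  'dark' -> not in reference -> no match (matches: 1)
  'few' -> in reference (ref count 2, used 1/2) -> match (matches: 2)
  'table' -> in reference (ref count 2, used 1/2) -> match (matches: 3)
  'yellow' -> not in reference -> no match (matches: 3)
  'yellow' -> not in reference -> no match (matches: 3)
  'teacher' -> in reference (ref count 2, used 1/2) -> match (matches: 4)
  'dark' -> not in reference -> no match (matches: 4)
Clipped matches: 4, Candidate length: 8
Precision = 4/8 = 1/2

1/2


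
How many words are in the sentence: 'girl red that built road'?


Counting words by splitting on spaces:
  Word 1: 'girl'
  Word 2: 'red'
  Word 3: 'that'
  Word 4: 'built'
  Word 5: 'road'
Total words: 5

5


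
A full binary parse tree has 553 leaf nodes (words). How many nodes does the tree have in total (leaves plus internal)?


Leaf nodes (terminals): 553
Internal nodes = n - 1 = 553 - 1 = 552
Total = leaves + internal = 553 + 552 = 1105

1105


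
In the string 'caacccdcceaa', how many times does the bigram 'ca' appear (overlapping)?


Scanning 'caacccdcceaa' for bigram 'ca':
  Position 0: 'ca' -> MATCH
  Position 1: 'aa' -> no
  Position 2: 'ac' -> no
  Position 3: 'cc' -> no
  Position 4: 'cc' -> no
  Position 5: 'cd' -> no
  Position 6: 'dc' -> no
  Position 7: 'cc' -> no
  Position 8: 'ce' -> no
  Position 9: 'ea' -> no
  Position 10: 'aa' -> no
Total matches: 1

1


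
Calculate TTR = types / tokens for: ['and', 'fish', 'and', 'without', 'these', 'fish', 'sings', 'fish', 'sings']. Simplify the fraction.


Tokens: 9
Unique types: ('and', 'fish', 'sings', 'these', 'without') = 5
TTR = 5/9
Already in lowest terms.

5/9


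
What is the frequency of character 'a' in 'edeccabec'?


Scanning 'edeccabec' for 'a':
  Position 5: 'a' -> MATCH (count: 1)
Total occurrences of 'a': 1

1


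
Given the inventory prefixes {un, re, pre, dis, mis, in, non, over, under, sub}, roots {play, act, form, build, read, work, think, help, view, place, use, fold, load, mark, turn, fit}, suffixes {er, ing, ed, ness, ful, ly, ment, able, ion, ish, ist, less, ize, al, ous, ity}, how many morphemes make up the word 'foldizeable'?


Segmenting 'foldizeable' against the inventory:
  'fold' -> root (morpheme 1)
  'ize' -> suffix (morpheme 2)
  'able' -> suffix (morpheme 3)
Total morphemes: 3

3


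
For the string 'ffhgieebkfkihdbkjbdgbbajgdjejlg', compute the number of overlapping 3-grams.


String 'ffhgieebkfkihdbkjbdgbbajgdjejlg' has length L = 31.
Number of overlapping n-grams = L - n + 1
Substituting: 31 - 3 + 1 = 29

29


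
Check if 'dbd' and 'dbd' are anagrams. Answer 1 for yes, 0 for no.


Sort characters of 'dbd': 'bdd'
Sort characters of 'dbd': 'bdd'
Sorted forms match -> they ARE anagrams
Result: 1

1


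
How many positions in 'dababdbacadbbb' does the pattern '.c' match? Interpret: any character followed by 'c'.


Pattern: .c means any character followed by 'c'.
Scanning 'dababdbacadbbb' position-by-position:
  Pos 0: window 'da' -> no
  Pos 1: window 'ab' -> no
  Pos 2: window 'ba' -> no
  Pos 3: window 'ab' -> no
  Pos 4: window 'bd' -> no
  Pos 5: window 'db' -> no
  Pos 6: window 'ba' -> no
  Pos 7: window 'ac' -> MATCH
  Pos 8: window 'ca' -> no
  Pos 9: window 'ad' -> no
  Pos 10: window 'db' -> no
  Pos 11: window 'bb' -> no
  Pos 12: window 'bb' -> no
  Pos 13: window 'b' -> no
Total matches: 1

1


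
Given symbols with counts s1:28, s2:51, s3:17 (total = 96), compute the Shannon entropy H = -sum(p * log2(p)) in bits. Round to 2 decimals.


Computing entropy H = -sum(p_i * log2(p_i)):
  s1: p = 28/96 = 0.2917, -p*log2(p) = 0.5185
  s2: p = 51/96 = 0.5312, -p*log2(p) = 0.4848
  s3: p = 17/96 = 0.1771, -p*log2(p) = 0.4423
H = sum of terms = 1.4456
Rounded to 2 decimals: 1.45

1.45


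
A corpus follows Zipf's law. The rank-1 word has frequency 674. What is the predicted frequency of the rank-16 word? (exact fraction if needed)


Zipf's law: freq(rank) = f1 / rank
f1 = 674, rank = 16
freq = 674 / 16
GCD(674, 16) = 2
Simplified: 337/8

337/8


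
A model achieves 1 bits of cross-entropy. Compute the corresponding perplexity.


Perplexity formula: PP = 2^H
H = 1
PP = 2^1
Steps: 2^1 = 2
PP = 2

2


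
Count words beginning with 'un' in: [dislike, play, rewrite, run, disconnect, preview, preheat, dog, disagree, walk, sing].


Checking each word for prefix 'un':
  'dislike' -> no (count: 0)
  'play' -> no (count: 0)
  'rewrite' -> no (count: 0)
  'run' -> no (count: 0)
  'disconnect' -> no (count: 0)
  'preview' -> no (count: 0)
  'preheat' -> no (count: 0)
  'dog' -> no (count: 0)
  'disagree' -> no (count: 0)
  'walk' -> no (count: 0)
  'sing' -> no (count: 0)
Total with prefix 'un': 0

0


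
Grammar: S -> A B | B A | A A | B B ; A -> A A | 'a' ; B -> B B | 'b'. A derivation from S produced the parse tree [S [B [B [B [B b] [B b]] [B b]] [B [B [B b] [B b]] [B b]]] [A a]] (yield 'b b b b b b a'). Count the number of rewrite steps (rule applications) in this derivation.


Every bracketed nonterminal node [X ...] in the tree is produced by exactly one rule application.
Reading the tree off as a leftmost derivation:
  Step 1: S  =>  B A   (applied S -> B A)
  Step 2: B A  =>  B B A   (applied B -> B B)
  Step 3: B B A  =>  B B B A   (applied B -> B B)
  Step 4: B B B A  =>  B B B B A   (applied B -> B B)
  Step 5: B B B B A  =>  b B B B A   (applied B -> b)
  Step 6: b B B B A  =>  b b B B A   (applied B -> b)
  Step 7: b b B B A  =>  b b b B A   (applied B -> b)
  Step 8: b b b B A  =>  b b b B B A   (applied B -> B B)
  Step 9: b b b B B A  =>  b b b B B B A   (applied B -> B B)
  Step 10: b b b B B B A  =>  b b b b B B A   (applied B -> b)
  Step 11: b b b b B B A  =>  b b b b b B A   (applied B -> b)
  Step 12: b b b b b B A  =>  b b b b b b A   (applied B -> b)
  Step 13: b b b b b b A  =>  b b b b b b a   (applied A -> a)
Final yield: b b b b b b a
Total rewrite steps: 13

13


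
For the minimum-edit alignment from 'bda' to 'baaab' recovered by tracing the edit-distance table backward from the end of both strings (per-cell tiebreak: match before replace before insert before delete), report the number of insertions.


Edit distance = 3. Backtracking from cell (3, 5) with preference match > replace > insert > delete,
then listing the resulting alignment 'bda' -> 'baaab' left to right:
  Step 1: keep 'b'
  Step 2: insert 'a' [insertion #1]
  Step 3: replace d->a
  Step 4: keep 'a'
  Step 5: insert 'b' [insertion #2]
Total insertions: 2

2


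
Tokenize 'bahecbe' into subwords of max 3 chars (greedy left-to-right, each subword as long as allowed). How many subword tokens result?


'bahecbe' has 7 characters.
Chunking with max size 3:
  Chunk 1: 'bah' (positions 0-2)
  Chunk 2: 'ecb' (positions 3-5)
  Chunk 3: 'e' (positions 6-6)
Total chunks: ceil(7 / 3) = 3

3


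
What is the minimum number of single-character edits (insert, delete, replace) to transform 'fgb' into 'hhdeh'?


Building DP table for s1='fgb' (len 3) and s2='hhdeh' (len 5):
       h  h  d  e  h
    0  1  2  3  4  5
  f 1  1  2  3  4  5
  g 2  2  2  3  4  5
  b 3  3  3  3  4  5
Edit distance = dp[3][5] = 5

5


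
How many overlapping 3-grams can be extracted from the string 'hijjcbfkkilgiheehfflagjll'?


String 'hijjcbfkkilgiheehfflagjll' has length L = 25.
Number of overlapping n-grams = L - n + 1
Substituting: 25 - 3 + 1 = 23

23


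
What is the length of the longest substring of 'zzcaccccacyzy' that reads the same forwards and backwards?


Scanning 'zzcaccccacyzy' for palindromic substrings.
Substring at positions 2-9: 'caccccac'.
Check: reverse('caccccac') = 'caccccac' -> palindrome confirmed.
Neighbouring characters ('z' / 'y') break symmetry, so it cannot extend further.
No longer palindromic substring exists; longest length = 8

8


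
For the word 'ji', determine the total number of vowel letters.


Scanning each character of 'ji':
  Position 1: 'j' -> consonant (running count: 0)
  Position 2: 'i' -> vowel (running count: 1)
Total vowels: 1

1


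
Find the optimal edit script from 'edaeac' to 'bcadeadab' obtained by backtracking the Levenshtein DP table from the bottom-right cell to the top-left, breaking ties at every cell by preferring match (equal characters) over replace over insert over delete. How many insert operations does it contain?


Edit distance = 6. Backtracking from cell (6, 9) with preference match > replace > insert > delete,
then listing the resulting alignment 'edaeac' -> 'bcadeadab' left to right:
  Step 1: insert 'b' [insertion #1]
  Step 2: insert 'c' [insertion #2]
  Step 3: replace e->a
  Step 4: keep 'd'
  Step 5: insert 'e' [insertion #3]
  Step 6: keep 'a'
  Step 7: replace e->d
  Step 8: keep 'a'
  Step 9: replace c->b
Total insertions: 3

3


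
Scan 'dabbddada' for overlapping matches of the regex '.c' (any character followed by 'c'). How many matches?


Pattern: .c means any character followed by 'c'.
Scanning 'dabbddada' position-by-position:
  Pos 0: window 'da' -> no
  Pos 1: window 'ab' -> no
  Pos 2: window 'bb' -> no
  Pos 3: window 'bd' -> no
  Pos 4: window 'dd' -> no
  Pos 5: window 'da' -> no
  Pos 6: window 'ad' -> no
  Pos 7: window 'da' -> no
  Pos 8: window 'a' -> no
Total matches: 0

0


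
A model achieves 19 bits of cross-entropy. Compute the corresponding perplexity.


Perplexity formula: PP = 2^H
H = 19
PP = 2^19
PP = 2^19 = 524288

524288


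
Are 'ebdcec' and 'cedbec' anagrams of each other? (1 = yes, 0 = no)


Sort characters of 'ebdcec': 'bccdee'
Sort characters of 'cedbec': 'bccdee'
Sorted forms match -> they ARE anagrams
Result: 1

1


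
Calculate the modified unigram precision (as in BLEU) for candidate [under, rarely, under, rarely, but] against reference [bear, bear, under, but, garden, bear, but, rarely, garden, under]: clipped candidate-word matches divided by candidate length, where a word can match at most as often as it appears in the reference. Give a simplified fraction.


Reference word counts: {'bear': 3, 'but': 2, 'garden': 2, 'rarely': 1, 'under': 2}
Checking each candidate word (with clipping):
  'under' -> in reference (ref count 2, used 1/2) -> match (matches: 1)
  'rarely' -> in reference (ref count 1, used 1/1) -> match (matches: 2)
  'under' -> in reference (ref count 2, used 2/2) -> match (matches: 3)
  'rarely' -> ref count 1 already used up (1/1) -> clipped, no match (matches: 3)
  'but' -> in reference (ref count 2, used 1/2) -> match (matches: 4)
Clipped matches: 4, Candidate length: 5
Precision = 4/5

4/5


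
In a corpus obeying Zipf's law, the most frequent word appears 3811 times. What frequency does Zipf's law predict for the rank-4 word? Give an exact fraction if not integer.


Zipf's law: freq(rank) = f1 / rank
f1 = 3811, rank = 4
freq = 3811 / 4
GCD(3811, 4) = 1
Simplified: 3811/4

3811/4


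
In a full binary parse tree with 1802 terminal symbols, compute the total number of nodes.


Leaf nodes (terminals): 1802
Internal nodes = n - 1 = 1802 - 1 = 1801
Total = leaves + internal = 1802 + 1801 = 3603

3603


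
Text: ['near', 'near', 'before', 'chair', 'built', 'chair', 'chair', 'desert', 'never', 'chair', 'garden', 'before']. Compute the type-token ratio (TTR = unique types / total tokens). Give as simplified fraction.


Tokens: 12
Unique types: ('before', 'built', 'chair', 'desert', 'garden', 'near', 'never') = 7
TTR = 7/12
Already in lowest terms.

7/12


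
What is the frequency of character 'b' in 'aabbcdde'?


Scanning 'aabbcdde' for 'b':
  Position 2: 'b' -> MATCH (count: 1)
  Position 3: 'b' -> MATCH (count: 2)
Total occurrences of 'b': 2

2


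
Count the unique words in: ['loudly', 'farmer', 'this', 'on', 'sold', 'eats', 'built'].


Listing all tokens and tracking unique types:
  Token 1: 'loudly' -> NEW (unique so far: 1)
  Token 2: 'farmer' -> NEW (unique so far: 2)
  Token 3: 'this' -> NEW (unique so far: 3)
  Token 4: 'on' -> NEW (unique so far: 4)
  Token 5: 'sold' -> NEW (unique so far: 5)
  Token 6: 'eats' -> NEW (unique so far: 6)
  Token 7: 'built' -> NEW (unique so far: 7)
Unique types: ('built', 'eats', 'farmer', 'loudly', 'on', 'sold', 'this')
Vocabulary size: 7

7


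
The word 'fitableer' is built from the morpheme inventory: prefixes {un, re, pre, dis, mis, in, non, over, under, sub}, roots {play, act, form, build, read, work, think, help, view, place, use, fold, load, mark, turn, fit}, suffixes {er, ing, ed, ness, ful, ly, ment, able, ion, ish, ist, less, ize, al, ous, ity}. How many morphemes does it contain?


Segmenting 'fitableer' against the inventory:
  'fit' -> root (morpheme 1)
  'able' -> suffix (morpheme 2)
  'er' -> suffix (morpheme 3)
Total morphemes: 3

3


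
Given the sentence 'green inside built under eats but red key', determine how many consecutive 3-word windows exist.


Word trigrams from [8] words:
  Trigram 1: (green inside built)
  Trigram 2: (inside built under)
  Trigram 3: (built under eats)
  Trigram 4: (under eats but)
  Trigram 5: (eats but red)
  Trigram 6: (but red key)
Total word trigrams: 8 - 2 = 6

6


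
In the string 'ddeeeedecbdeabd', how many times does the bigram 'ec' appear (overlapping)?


Scanning 'ddeeeedecbdeabd' for bigram 'ec':
  Position 0: 'dd' -> no
  Position 1: 'de' -> no
  Position 2: 'ee' -> no
  Position 3: 'ee' -> no
  Position 4: 'ee' -> no
  Position 5: 'ed' -> no
  Position 6: 'de' -> no
  Position 7: 'ec' -> MATCH
  Position 8: 'cb' -> no
  Position 9: 'bd' -> no
  Position 10: 'de' -> no
  Position 11: 'ea' -> no
  Position 12: 'ab' -> no
  Position 13: 'bd' -> no
Total matches: 1

1


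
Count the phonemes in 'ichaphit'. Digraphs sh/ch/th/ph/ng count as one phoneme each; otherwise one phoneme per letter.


Parsing 'ichaphit' greedily, digraphs first:
  'i' -> vowel phoneme (phonemes so far: 1)
  'ch' -> digraph (1 consonant phoneme) (phonemes so far: 2)
  'a' -> vowel phoneme (phonemes so far: 3)
  'ph' -> digraph (1 consonant phoneme) (phonemes so far: 4)
  'i' -> vowel phoneme (phonemes so far: 5)
  't' -> consonant phoneme (phonemes so far: 6)
Total phonemes: 6

6


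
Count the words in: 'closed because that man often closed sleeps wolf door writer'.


Counting words by splitting on spaces:
  Word 1: 'closed'
  Word 2: 'because'
  Word 3: 'that'
  Word 4: 'man'
  Word 5: 'often'
  Word 6: 'closed'
  Word 7: 'sleeps'
  Word 8: 'wolf'
  Word 9: 'door'
  Word 10: 'writer'
Total words: 10

10


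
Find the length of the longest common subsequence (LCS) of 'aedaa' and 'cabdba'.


DP table for LCS of 'aedaa' and 'cabdba':
       c  a  b  d  b  a
    0  0  0  0  0  0  0
  a 0  0  1  1  1  1  1
  e 0  0  1  1  1  1  1
  d 0  0  1  1  2  2  2
  a 0  0  1  1  2  2  3
  a 0  0  1  1  2  2  3
LCS: 'ada'
LCS length = 3

3


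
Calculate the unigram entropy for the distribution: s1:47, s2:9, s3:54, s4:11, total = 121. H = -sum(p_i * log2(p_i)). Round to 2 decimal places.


Computing entropy H = -sum(p_i * log2(p_i)):
  s1: p = 47/121 = 0.3884, -p*log2(p) = 0.5299
  s2: p = 9/121 = 0.0744, -p*log2(p) = 0.2788
  s3: p = 54/121 = 0.4463, -p*log2(p) = 0.5195
  s4: p = 11/121 = 0.0909, -p*log2(p) = 0.3145
H = sum of terms = 1.6427
Rounded to 2 decimals: 1.64

1.64


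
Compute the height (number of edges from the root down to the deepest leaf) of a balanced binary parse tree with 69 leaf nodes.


In a balanced binary tree with n leaves the deepest leaf is ceil(log2(n)) edges below the root.
log2(69) = 6.1085
ceil(6.1085) = 7
height (edges) = 7

7


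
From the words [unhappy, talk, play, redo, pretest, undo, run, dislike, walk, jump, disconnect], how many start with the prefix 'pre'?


Checking each word for prefix 'pre':
  'unhappy' -> no (count: 0)
  'talk' -> no (count: 0)
  'play' -> no (count: 0)
  'redo' -> no (count: 0)
  'pretest' -> YES, starts with 'pre' (count: 1)
  'undo' -> no (count: 1)
  'run' -> no (count: 1)
  'dislike' -> no (count: 1)
  'walk' -> no (count: 1)
  'jump' -> no (count: 1)
  'disconnect' -> no (count: 1)
Total with prefix 'pre': 1

1


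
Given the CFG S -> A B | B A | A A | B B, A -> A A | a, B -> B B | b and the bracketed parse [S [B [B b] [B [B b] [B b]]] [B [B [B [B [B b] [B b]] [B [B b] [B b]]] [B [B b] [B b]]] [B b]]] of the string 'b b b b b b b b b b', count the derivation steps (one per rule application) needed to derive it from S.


Every bracketed nonterminal node [X ...] in the tree is produced by exactly one rule application.
Reading the tree off as a leftmost derivation:
  Step 1: S  =>  B B   (applied S -> B B)
  Step 2: B B  =>  B B B   (applied B -> B B)
  Step 3: B B B  =>  b B B   (applied B -> b)
  Step 4: b B B  =>  b B B B   (applied B -> B B)
  Step 5: b B B B  =>  b b B B   (applied B -> b)
  Step 6: b b B B  =>  b b b B   (applied B -> b)
  Step 7: b b b B  =>  b b b B B   (applied B -> B B)
  Step 8: b b b B B  =>  b b b B B B   (applied B -> B B)
  Step 9: b b b B B B  =>  b b b B B B B   (applied B -> B B)
  Step 10: b b b B B B B  =>  b b b B B B B B   (applied B -> B B)
  Step 11: b b b B B B B B  =>  b b b b B B B B   (applied B -> b)
  Step 12: b b b b B B B B  =>  b b b b b B B B   (applied B -> b)
  Step 13: b b b b b B B B  =>  b b b b b B B B B   (applied B -> B B)
  Step 14: b b b b b B B B B  =>  b b b b b b B B B   (applied B -> b)
  Step 15: b b b b b b B B B  =>  b b b b b b b B B   (applied B -> b)
  Step 16: b b b b b b b B B  =>  b b b b b b b B B B   (applied B -> B B)
  Step 17: b b b b b b b B B B  =>  b b b b b b b b B B   (applied B -> b)
  Step 18: b b b b b b b b B B  =>  b b b b b b b b b B   (applied B -> b)
  Step 19: b b b b b b b b b B  =>  b b b b b b b b b b   (applied B -> b)
Final yield: b b b b b b b b b b
Total rewrite steps: 19

19


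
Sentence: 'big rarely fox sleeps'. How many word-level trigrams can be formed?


Word trigrams from [4] words:
  Trigram 1: (big rarely fox)
  Trigram 2: (rarely fox sleeps)
Total word trigrams: 4 - 2 = 2

2


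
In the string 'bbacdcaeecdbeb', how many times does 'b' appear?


Scanning 'bbacdcaeecdbeb' for 'b':
  Position 0: 'b' -> MATCH (count: 1)
  Position 1: 'b' -> MATCH (count: 2)
  Position 11: 'b' -> MATCH (count: 3)
  Position 13: 'b' -> MATCH (count: 4)
Total occurrences of 'b': 4

4


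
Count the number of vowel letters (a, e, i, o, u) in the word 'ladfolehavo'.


Scanning each character of 'ladfolehavo':
  Position 1: 'l' -> consonant (running count: 0)
  Position 2: 'a' -> vowel (running count: 1)
  Position 3: 'd' -> consonant (running count: 1)
  Position 4: 'f' -> consonant (running count: 1)
  Position 5: 'o' -> vowel (running count: 2)
  Position 6: 'l' -> consonant (running count: 2)
  Position 7: 'e' -> vowel (running count: 3)
  Position 8: 'h' -> consonant (running count: 3)
  Position 9: 'a' -> vowel (running count: 4)
  Position 10: 'v' -> consonant (running count: 4)
  Position 11: 'o' -> vowel (running count: 5)
Total vowels: 5

5


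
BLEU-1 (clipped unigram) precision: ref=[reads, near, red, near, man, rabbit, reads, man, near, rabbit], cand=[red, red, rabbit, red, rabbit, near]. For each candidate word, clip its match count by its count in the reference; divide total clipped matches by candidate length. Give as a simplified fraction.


Reference word counts: {'man': 2, 'near': 3, 'rabbit': 2, 'reads': 2, 'red': 1}
Checking each candidate word (with clipping):
  'red' -> in reference (ref count 1, used 1/1) -> match (matches: 1)
  'red' -> ref count 1 already used up (1/1) -> clipped, no match (matches: 1)
  'rabbit' -> in reference (ref count 2, used 1/2) -> match (matches: 2)
  'red' -> ref count 1 already used up (1/1) -> clipped, no match (matches: 2)
  'rabbit' -> in reference (ref count 2, used 2/2) -> match (matches: 3)
  'near' -> in reference (ref count 3, used 1/3) -> match (matches: 4)
Clipped matches: 4, Candidate length: 6
Precision = 4/6 = 2/3

2/3


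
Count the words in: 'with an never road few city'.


Counting words by splitting on spaces:
  Word 1: 'with'
  Word 2: 'an'
  Word 3: 'never'
  Word 4: 'road'
  Word 5: 'few'
  Word 6: 'city'
Total words: 6

6


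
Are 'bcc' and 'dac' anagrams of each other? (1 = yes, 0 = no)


Sort characters of 'bcc': 'bcc'
Sort characters of 'dac': 'acd'
Sorted forms differ -> they are NOT anagrams
Result: 0

0


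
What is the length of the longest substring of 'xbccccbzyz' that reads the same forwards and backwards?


Scanning 'xbccccbzyz' for palindromic substrings.
Substring at positions 1-6: 'bccccb'.
Check: reverse('bccccb') = 'bccccb' -> palindrome confirmed.
Neighbouring characters ('x' / 'z') break symmetry, so it cannot extend further.
No longer palindromic substring exists; longest length = 6

6


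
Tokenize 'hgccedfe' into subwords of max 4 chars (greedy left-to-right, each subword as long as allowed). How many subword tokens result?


'hgccedfe' has 8 characters.
Chunking with max size 4:
  Chunk 1: 'hgcc' (positions 0-3)
  Chunk 2: 'edfe' (positions 4-7)
Total chunks: ceil(8 / 4) = 2

2


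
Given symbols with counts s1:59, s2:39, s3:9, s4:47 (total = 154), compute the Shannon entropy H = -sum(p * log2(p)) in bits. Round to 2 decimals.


Computing entropy H = -sum(p_i * log2(p_i)):
  s1: p = 59/154 = 0.3831, -p*log2(p) = 0.5303
  s2: p = 39/154 = 0.2532, -p*log2(p) = 0.5018
  s3: p = 9/154 = 0.0584, -p*log2(p) = 0.2394
  s4: p = 47/154 = 0.3052, -p*log2(p) = 0.5226
H = sum of terms = 1.7941
Rounded to 2 decimals: 1.79

1.79


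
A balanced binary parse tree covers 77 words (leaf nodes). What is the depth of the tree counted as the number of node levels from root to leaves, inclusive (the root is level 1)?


In a balanced binary tree with n leaves the deepest leaf is ceil(log2(n)) edges below the root,
so counting node levels inclusive of root and leaves gives ceil(log2(n)) + 1 levels.
log2(77) = 6.2668
ceil(6.2668) = 7
levels = 7 + 1 = 8

8


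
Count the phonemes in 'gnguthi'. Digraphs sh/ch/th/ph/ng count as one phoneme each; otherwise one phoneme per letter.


Parsing 'gnguthi' greedily, digraphs first:
  'g' -> consonant phoneme (phonemes so far: 1)
  'ng' -> digraph (1 consonant phoneme) (phonemes so far: 2)
  'u' -> vowel phoneme (phonemes so far: 3)
  'th' -> digraph (1 consonant phoneme) (phonemes so far: 4)
  'i' -> vowel phoneme (phonemes so far: 5)
Total phonemes: 5

5


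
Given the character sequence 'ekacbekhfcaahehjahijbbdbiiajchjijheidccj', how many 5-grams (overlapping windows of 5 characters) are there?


String 'ekacbekhfcaahehjahijbbdbiiajchjijheidccj' has length L = 40.
Number of overlapping n-grams = L - n + 1
Substituting: 40 - 5 + 1 = 36

36


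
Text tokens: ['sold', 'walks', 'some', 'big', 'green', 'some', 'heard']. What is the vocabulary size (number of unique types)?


Listing all tokens and tracking unique types:
  Token 1: 'sold' -> NEW (unique so far: 1)
  Token 2: 'walks' -> NEW (unique so far: 2)
  Token 3: 'some' -> NEW (unique so far: 3)
  Token 4: 'big' -> NEW (unique so far: 4)
  Token 5: 'green' -> NEW (unique so far: 5)
  Token 6: 'some' -> duplicate (unique so far: 5)
  Token 7: 'heard' -> NEW (unique so far: 6)
Unique types: ('big', 'green', 'heard', 'sold', 'some', 'walks')
Vocabulary size: 6

6


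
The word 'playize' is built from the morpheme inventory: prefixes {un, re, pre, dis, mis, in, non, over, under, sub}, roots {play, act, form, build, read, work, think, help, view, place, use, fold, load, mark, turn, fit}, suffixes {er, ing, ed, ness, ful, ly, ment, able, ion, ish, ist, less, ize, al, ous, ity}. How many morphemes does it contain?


Segmenting 'playize' against the inventory:
  'play' -> root (morpheme 1)
  'ize' -> suffix (morpheme 2)
Total morphemes: 2

2


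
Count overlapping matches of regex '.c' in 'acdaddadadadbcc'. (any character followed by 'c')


Pattern: .c means any character followed by 'c'.
Scanning 'acdaddadadadbcc' position-by-position:
  Pos 0: window 'ac' -> MATCH
  Pos 1: window 'cd' -> no
  Pos 2: window 'da' -> no
  Pos 3: window 'ad' -> no
  Pos 4: window 'dd' -> no
  Pos 5: window 'da' -> no
  Pos 6: window 'ad' -> no
  Pos 7: window 'da' -> no
  Pos 8: window 'ad' -> no
  Pos 9: window 'da' -> no
  Pos 10: window 'ad' -> no
  Pos 11: window 'db' -> no
  Pos 12: window 'bc' -> MATCH
  Pos 13: window 'cc' -> MATCH
  Pos 14: window 'c' -> no
Total matches: 3

3


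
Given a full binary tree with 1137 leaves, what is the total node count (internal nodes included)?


Leaf nodes (terminals): 1137
Internal nodes = n - 1 = 1137 - 1 = 1136
Total = leaves + internal = 1137 + 1136 = 2273

2273


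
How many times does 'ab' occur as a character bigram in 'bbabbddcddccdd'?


Scanning 'bbabbddcddccdd' for bigram 'ab':
  Position 0: 'bb' -> no
  Position 1: 'ba' -> no
  Position 2: 'ab' -> MATCH
  Position 3: 'bb' -> no
  Position 4: 'bd' -> no
  Position 5: 'dd' -> no
  Position 6: 'dc' -> no
  Position 7: 'cd' -> no
  Position 8: 'dd' -> no
  Position 9: 'dc' -> no
  Position 10: 'cc' -> no
  Position 11: 'cd' -> no
  Position 12: 'dd' -> no
Total matches: 1

1


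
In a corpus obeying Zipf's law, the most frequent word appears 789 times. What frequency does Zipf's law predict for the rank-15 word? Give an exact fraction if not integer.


Zipf's law: freq(rank) = f1 / rank
f1 = 789, rank = 15
freq = 789 / 15
GCD(789, 15) = 3
Simplified: 263/5

263/5


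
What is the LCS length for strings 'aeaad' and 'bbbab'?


DP table for LCS of 'aeaad' and 'bbbab':
       b  b  b  a  b
    0  0  0  0  0  0
  a 0  0  0  0  1  1
  e 0  0  0  0  1  1
  a 0  0  0  0  1  1
  a 0  0  0  0  1  1
  d 0  0  0  0  1  1
LCS: 'a'
LCS length = 1

1


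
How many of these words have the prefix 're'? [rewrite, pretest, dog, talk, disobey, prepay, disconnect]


Checking each word for prefix 're':
  'rewrite' -> YES, starts with 're' (count: 1)
  'pretest' -> no (count: 1)
  'dog' -> no (count: 1)
  'talk' -> no (count: 1)
  'disobey' -> no (count: 1)
  'prepay' -> no (count: 1)
  'disconnect' -> no (count: 1)
Total with prefix 're': 1

1


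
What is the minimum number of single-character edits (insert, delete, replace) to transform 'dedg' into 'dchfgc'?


Building DP table for s1='dedg' (len 4) and s2='dchfgc' (len 6):
       d  c  h  f  g  c
    0  1  2  3  4  5  6
  d 1  0  1  2  3  4  5
  e 2  1  1  2  3  4  5
  d 3  2  2  2  3  4  5
  g 4  3  3  3  3  3  4
Edit distance = dp[4][6] = 4

4


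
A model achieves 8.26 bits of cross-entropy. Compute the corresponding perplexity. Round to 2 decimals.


Perplexity formula: PP = 2^H
H = 8.26
PP = 2^8.26
Decompose: 2^8.26 = 2^8 * 2^0.26
2^8 = 256, 2^0.26 ~ 1.1974787
PP ~ 256 * 1.1974787 = 306.5545472
Rounded to 2 decimals: 306.55

306.55


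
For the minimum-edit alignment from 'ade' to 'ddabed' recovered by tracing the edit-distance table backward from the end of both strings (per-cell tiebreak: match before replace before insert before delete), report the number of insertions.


Edit distance = 4. Backtracking from cell (3, 6) with preference match > replace > insert > delete,
then listing the resulting alignment 'ade' -> 'ddabed' left to right:
  Step 1: insert 'd' [insertion #1]
  Step 2: insert 'd' [insertion #2]
  Step 3: keep 'a'
  Step 4: replace d->b
  Step 5: keep 'e'
  Step 6: insert 'd' [insertion #3]
Total insertions: 3

3


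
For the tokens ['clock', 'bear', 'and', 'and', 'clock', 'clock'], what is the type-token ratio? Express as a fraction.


Tokens: 6
Unique types: ('and', 'bear', 'clock') = 3
TTR = 3/6
Simplify: divide both by 3 -> 1/2
TTR = 1/2

1/2


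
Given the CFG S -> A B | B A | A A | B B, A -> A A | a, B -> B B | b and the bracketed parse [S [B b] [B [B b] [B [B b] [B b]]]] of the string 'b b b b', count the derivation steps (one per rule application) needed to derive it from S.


Every bracketed nonterminal node [X ...] in the tree is produced by exactly one rule application.
Reading the tree off as a leftmost derivation:
  Step 1: S  =>  B B   (applied S -> B B)
  Step 2: B B  =>  b B   (applied B -> b)
  Step 3: b B  =>  b B B   (applied B -> B B)
  Step 4: b B B  =>  b b B   (applied B -> b)
  Step 5: b b B  =>  b b B B   (applied B -> B B)
  Step 6: b b B B  =>  b b b B   (applied B -> b)
  Step 7: b b b B  =>  b b b b   (applied B -> b)
Final yield: b b b b
Total rewrite steps: 7

7


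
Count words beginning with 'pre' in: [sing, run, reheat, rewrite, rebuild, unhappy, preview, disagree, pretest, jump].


Checking each word for prefix 'pre':
  'sing' -> no (count: 0)
  'run' -> no (count: 0)
  'reheat' -> no (count: 0)
  'rewrite' -> no (count: 0)
  'rebuild' -> no (count: 0)
  'unhappy' -> no (count: 0)
  'preview' -> YES, starts with 'pre' (count: 1)
  'disagree' -> no (count: 1)
  'pretest' -> YES, starts with 'pre' (count: 2)
  'jump' -> no (count: 2)
Total with prefix 'pre': 2

2


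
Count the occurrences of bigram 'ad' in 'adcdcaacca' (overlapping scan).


Scanning 'adcdcaacca' for bigram 'ad':
  Position 0: 'ad' -> MATCH
  Position 1: 'dc' -> no
  Position 2: 'cd' -> no
  Position 3: 'dc' -> no
  Position 4: 'ca' -> no
  Position 5: 'aa' -> no
  Position 6: 'ac' -> no
  Position 7: 'cc' -> no
  Position 8: 'ca' -> no
Total matches: 1

1


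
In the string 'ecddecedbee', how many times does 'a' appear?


Scanning 'ecddecedbee' for 'a':
  No matches found.
Total occurrences of 'a': 0

0


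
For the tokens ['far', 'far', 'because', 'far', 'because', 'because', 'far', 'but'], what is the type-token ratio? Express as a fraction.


Tokens: 8
Unique types: ('because', 'but', 'far') = 3
TTR = 3/8
Already in lowest terms.

3/8


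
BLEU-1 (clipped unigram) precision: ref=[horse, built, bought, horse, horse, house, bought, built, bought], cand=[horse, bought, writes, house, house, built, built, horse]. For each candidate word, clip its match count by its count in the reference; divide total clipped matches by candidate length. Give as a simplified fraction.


Reference word counts: {'bought': 3, 'built': 2, 'horse': 3, 'house': 1}
Checking each candidate word (with clipping):
  'horse' -> in reference (ref count 3, used 1/3) -> match (matches: 1)
  'bought' -> in reference (ref count 3, used 1/3) -> match (matches: 2)
  'writes' -> not in reference -> no match (matches: 2)
  'house' -> in reference (ref count 1, used 1/1) -> match (matches: 3)
  'house' -> ref count 1 already used up (1/1) -> clipped, no match (matches: 3)
  'built' -> in reference (ref count 2, used 1/2) -> match (matches: 4)
  'built' -> in reference (ref count 2, used 2/2) -> match (matches: 5)
  'horse' -> in reference (ref count 3, used 2/3) -> match (matches: 6)
Clipped matches: 6, Candidate length: 8
Precision = 6/8 = 3/4

3/4


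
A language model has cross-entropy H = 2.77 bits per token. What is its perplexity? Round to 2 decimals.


Perplexity formula: PP = 2^H
H = 2.77
PP = 2^2.77
Decompose: 2^2.77 = 2^2 * 2^0.77
2^2 = 4, 2^0.77 ~ 1.7052698
PP ~ 4 * 1.7052698 = 6.8210792
Rounded to 2 decimals: 6.82

6.82


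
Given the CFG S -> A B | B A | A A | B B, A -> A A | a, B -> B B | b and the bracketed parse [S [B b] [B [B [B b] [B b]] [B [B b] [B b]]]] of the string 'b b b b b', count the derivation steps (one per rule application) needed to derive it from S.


Every bracketed nonterminal node [X ...] in the tree is produced by exactly one rule application.
Reading the tree off as a leftmost derivation:
  Step 1: S  =>  B B   (applied S -> B B)
  Step 2: B B  =>  b B   (applied B -> b)
  Step 3: b B  =>  b B B   (applied B -> B B)
  Step 4: b B B  =>  b B B B   (applied B -> B B)
  Step 5: b B B B  =>  b b B B   (applied B -> b)
  Step 6: b b B B  =>  b b b B   (applied B -> b)
  Step 7: b b b B  =>  b b b B B   (applied B -> B B)
  Step 8: b b b B B  =>  b b b b B   (applied B -> b)
  Step 9: b b b b B  =>  b b b b b   (applied B -> b)
Final yield: b b b b b
Total rewrite steps: 9

9


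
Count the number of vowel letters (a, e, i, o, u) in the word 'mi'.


Scanning each character of 'mi':
  Position 1: 'm' -> consonant (running count: 0)
  Position 2: 'i' -> vowel (running count: 1)
Total vowels: 1

1
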